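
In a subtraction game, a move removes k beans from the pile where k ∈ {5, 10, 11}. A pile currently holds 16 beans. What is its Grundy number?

Grundy values for subtraction set {5, 10, 11}:
k:     0  1  2  3  4  5  6  7  8  9 10 11 12 13 14 15 16
g(k):  0  0  0  0  0  1  1  1  1  1  2  2  2  2  2  3  0
So g(16) = 0.

0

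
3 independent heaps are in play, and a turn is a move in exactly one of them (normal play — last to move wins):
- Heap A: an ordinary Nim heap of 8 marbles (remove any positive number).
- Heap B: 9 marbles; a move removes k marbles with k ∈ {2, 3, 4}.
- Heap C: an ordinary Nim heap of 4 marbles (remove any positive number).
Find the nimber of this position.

13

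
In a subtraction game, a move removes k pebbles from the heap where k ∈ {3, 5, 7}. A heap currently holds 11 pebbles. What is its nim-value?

Grundy values for subtraction set {3, 5, 7}:
g(0) = mex{} = 0
g(1) = mex{} = 0
g(2) = mex{} = 0
g(3) = mex{0} = 1
g(4) = mex{0} = 1
g(5) = mex{0} = 1
g(6) = mex{0,1} = 2
g(7) = mex{0,1} = 2
g(8) = mex{0,1} = 2
g(9) = mex{0,1,2} = 3
g(10) = mex{1,2} = 0
g(11) = mex{1,2} = 0
So g(11) = 0.

0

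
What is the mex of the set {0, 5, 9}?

1

0 is in the set but 1 is not, so the mex is 1.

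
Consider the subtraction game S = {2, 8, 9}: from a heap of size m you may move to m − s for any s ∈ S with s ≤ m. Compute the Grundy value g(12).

2

Grundy values for subtraction set {2, 8, 9}:
g(0) = mex{} = 0
g(1) = mex{} = 0
g(2) = mex{0} = 1
g(3) = mex{0} = 1
g(4) = mex{1} = 0
g(5) = mex{1} = 0
g(6) = mex{0} = 1
g(7) = mex{0} = 1
g(8) = mex{0,1} = 2
g(9) = mex{0,1} = 2
g(10) = mex{0,1,2} = 3
g(11) = mex{1,2} = 0
g(12) = mex{0,1,3} = 2
So g(12) = 2.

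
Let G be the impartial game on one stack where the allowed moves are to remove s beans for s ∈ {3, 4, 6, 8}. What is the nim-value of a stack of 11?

0

Compute g(0), g(1), … for moves {3, 4, 6, 8}:
k:     0  1  2  3  4  5  6  7  8  9 10 11
g(k):  0  0  0  1  1  1  2  2  2  3  3  0
So g(11) = 0.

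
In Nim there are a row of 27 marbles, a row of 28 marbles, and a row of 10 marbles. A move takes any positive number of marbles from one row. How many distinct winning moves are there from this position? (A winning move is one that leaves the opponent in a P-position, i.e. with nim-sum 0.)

Write each in binary and XOR column by column:
  11011  (27)
  11100  (28)
  01010  (10)
  -----
  01101  (13)
The overall nim-sum is X = 13. A row of size p has a winning move iff p XOR X < p (reduce it to p XOR X).
  27: 27 XOR 13 = 22 < 27 — winning move (to 22).
  28: 28 XOR 13 = 17 < 28 — winning move (to 17).
  10: 10 XOR 13 = 7 < 10 — winning move (to 7).
That gives 3 winning moves.

3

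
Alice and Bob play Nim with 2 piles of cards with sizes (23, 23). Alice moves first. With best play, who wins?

Compute the nim-sum pairwise:
23 XOR 23 = 0
The nim-sum is 0, so this is a P-position: the player to move is in a losing position under optimal play; Alice is about to move from it and so loses — Bob wins.

Bob wins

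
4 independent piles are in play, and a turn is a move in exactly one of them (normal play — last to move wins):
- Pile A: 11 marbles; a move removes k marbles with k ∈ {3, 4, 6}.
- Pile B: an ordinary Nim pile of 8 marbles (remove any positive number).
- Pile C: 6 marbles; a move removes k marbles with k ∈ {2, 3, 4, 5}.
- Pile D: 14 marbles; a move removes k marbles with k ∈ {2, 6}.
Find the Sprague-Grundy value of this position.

For pile A, compute g(0), g(1), … with moves {3, 4, 6}:
g(0) = mex{} = 0
g(1) = mex{} = 0
g(2) = mex{} = 0
g(3) = mex{0} = 1
g(4) = mex{0} = 1
g(5) = mex{0} = 1
g(6) = mex{0,1} = 2
g(7) = mex{0,1} = 2
g(8) = mex{0,1} = 2
g(9) = mex{1,2} = 0
g(10) = mex{1,2} = 0
g(11) = mex{1,2} = 0
So g(11) = 0.
Pile B is a plain Nim pile of size 8, so its Grundy value is 8.
Build the Grundy sequence for pile C with g(k) = mex{g(k−s) : s ∈ {2, 3, 4, 5}, s ≤ k}:
k:     0  1  2  3  4  5  6
g(k):  0  0  1  1  2  2  3
So g(6) = 3.
Grundy values for pile D (subtraction set {2, 6}):
g(0) = mex{} = 0
g(1) = mex{} = 0
g(2) = mex{0} = 1
g(3) = mex{0} = 1
g(4) = mex{1} = 0
g(5) = mex{1} = 0
g(6) = mex{0} = 1
g(7) = mex{0} = 1
g(8) = mex{1} = 0
g(9) = mex{1} = 0
g(10) = mex{0} = 1
g(11) = mex{0} = 1
g(12) = mex{1} = 0
g(13) = mex{1} = 0
g(14) = mex{0} = 1
So g(14) = 1.
The value of a disjunctive sum is the nim-sum of the parts.
Combined value = 0 ⊕ 8 ⊕ 3 ⊕ 1 = 10.

10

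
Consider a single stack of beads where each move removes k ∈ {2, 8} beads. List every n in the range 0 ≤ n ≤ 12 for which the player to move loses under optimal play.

0, 1, 4, 5, 10, 11

Compute g(0), g(1), … for moves {2, 8}:
g(0) = mex{} = 0
g(1) = mex{} = 0
g(2) = mex{0} = 1
g(3) = mex{0} = 1
g(4) = mex{1} = 0
g(5) = mex{1} = 0
g(6) = mex{0} = 1
g(7) = mex{0} = 1
g(8) = mex{0,1} = 2
g(9) = mex{0,1} = 2
g(10) = mex{1,2} = 0
g(11) = mex{1,2} = 0
g(12) = mex{0} = 1
The P-positions (g = 0) in 0..12 are 0, 1, 4, 5, 10, 11.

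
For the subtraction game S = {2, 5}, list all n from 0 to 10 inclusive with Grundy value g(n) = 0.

Grundy values for subtraction set {2, 5}:
k:     0  1  2  3  4  5  6  7  8  9 10
g(k):  0  0  1  1  0  2  1  0  0  1  1
The P-positions (g = 0) in 0..10 are 0, 1, 4, 7, 8.

0, 1, 4, 7, 8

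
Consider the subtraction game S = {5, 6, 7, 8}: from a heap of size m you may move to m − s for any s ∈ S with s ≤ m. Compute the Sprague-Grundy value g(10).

2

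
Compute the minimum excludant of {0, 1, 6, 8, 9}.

The values 0, 1 are all present; 2 is the first non-negative integer missing from the set.

2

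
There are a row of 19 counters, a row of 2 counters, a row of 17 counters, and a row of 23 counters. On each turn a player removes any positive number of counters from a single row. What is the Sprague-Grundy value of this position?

Write each in binary and XOR column by column:
  10011  (19)
  00010  (2)
  10001  (17)
  10111  (23)
  -----
  10111  (23)

23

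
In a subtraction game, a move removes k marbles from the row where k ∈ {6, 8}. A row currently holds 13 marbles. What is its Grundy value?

Build the Grundy sequence with g(k) = mex{g(k−s) : s ∈ {6, 8}, s ≤ k}:
g(0) = mex{} = 0
g(1) = mex{} = 0
g(2) = mex{} = 0
g(3) = mex{} = 0
g(4) = mex{} = 0
g(5) = mex{} = 0
g(6) = mex{0} = 1
g(7) = mex{0} = 1
g(8) = mex{0} = 1
g(9) = mex{0} = 1
g(10) = mex{0} = 1
g(11) = mex{0} = 1
g(12) = mex{0,1} = 2
g(13) = mex{0,1} = 2
So g(13) = 2.

2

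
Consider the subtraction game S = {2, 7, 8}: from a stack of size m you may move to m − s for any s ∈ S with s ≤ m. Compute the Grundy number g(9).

2

Compute g(0), g(1), … for moves {2, 7, 8}:
g(0) = mex{} = 0
g(1) = mex{} = 0
g(2) = mex{0} = 1
g(3) = mex{0} = 1
g(4) = mex{1} = 0
g(5) = mex{1} = 0
g(6) = mex{0} = 1
g(7) = mex{0} = 1
g(8) = mex{0,1} = 2
g(9) = mex{0,1} = 2
So g(9) = 2.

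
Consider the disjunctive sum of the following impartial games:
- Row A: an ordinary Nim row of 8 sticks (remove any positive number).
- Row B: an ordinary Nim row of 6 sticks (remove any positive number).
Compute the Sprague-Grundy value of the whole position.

14

Row A is a plain Nim row of size 8, so its Grundy value is 8.
Row B is a plain Nim row of size 6, so its Grundy value is 6.
By the Sprague-Grundy theorem, the Grundy value of a sum of independent games is the XOR of the component values.
Combined value = 8 ⊕ 6 = 14.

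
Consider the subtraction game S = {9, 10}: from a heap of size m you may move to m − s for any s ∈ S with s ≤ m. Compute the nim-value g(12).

1

Grundy values for subtraction set {9, 10}:
k:     0  1  2  3  4  5  6  7  8  9 10 11 12
g(k):  0  0  0  0  0  0  0  0  0  1  1  1  1
So g(12) = 1.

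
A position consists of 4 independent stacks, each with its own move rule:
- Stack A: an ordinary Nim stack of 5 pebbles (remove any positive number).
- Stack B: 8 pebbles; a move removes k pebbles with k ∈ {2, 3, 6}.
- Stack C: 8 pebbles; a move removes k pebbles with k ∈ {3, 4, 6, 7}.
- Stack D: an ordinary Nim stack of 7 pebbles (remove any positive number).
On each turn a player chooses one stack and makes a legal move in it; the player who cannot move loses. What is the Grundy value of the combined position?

Stack A is a plain Nim stack of size 5, so its Grundy value is 5.
For stack B, compute g(0), g(1), … with moves {2, 3, 6}:
k:     0  1  2  3  4  5  6  7  8
g(k):  0  0  1  1  2  0  3  1  2
So g(8) = 2.
Build the Grundy sequence for stack C with g(k) = mex{g(k−s) : s ∈ {3, 4, 6, 7}, s ≤ k}:
g(0) = mex{} = 0
g(1) = mex{} = 0
g(2) = mex{} = 0
g(3) = mex{0} = 1
g(4) = mex{0} = 1
g(5) = mex{0} = 1
g(6) = mex{0,1} = 2
g(7) = mex{0,1} = 2
g(8) = mex{0,1} = 2
So g(8) = 2.
Stack D is a plain Nim stack of size 7, so its Grundy value is 7.
The value of a disjunctive sum is the nim-sum of the parts.
Combined value = 5 ⊕ 2 ⊕ 2 ⊕ 7 = 2.

2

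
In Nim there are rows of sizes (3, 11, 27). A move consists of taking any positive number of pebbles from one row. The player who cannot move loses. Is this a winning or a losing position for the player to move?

Bitwise XOR of the heap sizes:
  00011  (3)
  01011  (11)
  11011  (27)
  -----
  10011  (19)
The nim-sum is 19 ≠ 0, so this is an N-position: the player to move can win.

Winning position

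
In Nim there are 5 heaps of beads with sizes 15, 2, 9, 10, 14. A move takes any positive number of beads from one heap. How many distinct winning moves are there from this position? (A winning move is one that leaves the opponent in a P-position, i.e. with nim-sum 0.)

In binary:
  1111  (15)
  0010  (2)
  1001  (9)
  1010  (10)
  1110  (14)
  ----
  0000  (0)
The nim-sum is already 0, so every move leaves a nonzero nim-sum — there are no winning moves.

0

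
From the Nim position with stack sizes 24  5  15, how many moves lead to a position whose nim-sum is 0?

1

Compute the nim-sum pairwise:
24 ⊕ 5 = 29
29 ⊕ 15 = 18
The overall nim-sum is X = 18. A stack of size p has a winning move iff p XOR X < p (reduce it to p XOR X).
  24: 24 XOR 18 = 10 < 24 — winning move (to 10).
  5: 5 XOR 18 = 23 ≥ 5 — no move.
  15: 15 XOR 18 = 29 ≥ 15 — no move.
That gives 1 winning move.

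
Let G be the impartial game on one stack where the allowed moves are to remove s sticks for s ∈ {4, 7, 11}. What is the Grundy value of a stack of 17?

Build the Grundy sequence with g(k) = mex{g(k−s) : s ∈ {4, 7, 11}, s ≤ k}:
k:     0  1  2  3  4  5  6  7  8  9 10 11 12 13 14 15 16 17
g(k):  0  0  0  0  1  1  1  1  2  2  2  2  3  3  3  0  0  0
So g(17) = 0.

0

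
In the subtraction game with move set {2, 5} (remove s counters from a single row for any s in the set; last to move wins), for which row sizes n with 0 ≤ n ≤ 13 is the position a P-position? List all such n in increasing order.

0, 1, 4, 7, 8, 11

Compute g(0), g(1), … for moves {2, 5}:
g(0) = mex{} = 0
g(1) = mex{} = 0
g(2) = mex{0} = 1
g(3) = mex{0} = 1
g(4) = mex{1} = 0
g(5) = mex{0,1} = 2
g(6) = mex{0} = 1
g(7) = mex{1,2} = 0
g(8) = mex{1} = 0
g(9) = mex{0} = 1
g(10) = mex{0,2} = 1
g(11) = mex{1} = 0
g(12) = mex{0,1} = 2
g(13) = mex{0} = 1
The P-positions (g = 0) in 0..13 are 0, 1, 4, 7, 8, 11.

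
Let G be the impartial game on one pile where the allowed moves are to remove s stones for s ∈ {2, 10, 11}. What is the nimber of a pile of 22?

0

Compute g(0), g(1), … for moves {2, 10, 11}:
k:     0  1  2  3  4  5  6  7  8  9 10 11 12 13 14 15 16 17 18 19 20 21 22
g(k):  0  0  1  1  0  0  1  1  0  0  1  1  2  0  3  1  2  0  3  1  2  0  0
So g(22) = 0.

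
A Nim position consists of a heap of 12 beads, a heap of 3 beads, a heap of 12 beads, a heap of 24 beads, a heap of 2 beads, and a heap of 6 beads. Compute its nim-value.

Nim-sum: 12 ^ 3 ^ 12 ^ 24 ^ 2 ^ 6 = 31.

31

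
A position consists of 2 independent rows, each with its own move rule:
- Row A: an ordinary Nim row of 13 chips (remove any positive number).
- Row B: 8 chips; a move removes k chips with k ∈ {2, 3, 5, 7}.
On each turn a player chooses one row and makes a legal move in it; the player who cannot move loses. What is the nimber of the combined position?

Row A is a plain Nim row of size 13, so its Grundy value is 13.
Build the Grundy sequence for row B with g(k) = mex{g(k−s) : s ∈ {2, 3, 5, 7}, s ≤ k}:
g(0) = mex{} = 0
g(1) = mex{} = 0
g(2) = mex{0} = 1
g(3) = mex{0} = 1
g(4) = mex{0,1} = 2
g(5) = mex{0,1} = 2
g(6) = mex{0,1,2} = 3
g(7) = mex{0,1,2} = 3
g(8) = mex{0,1,2,3} = 4
So g(8) = 4.
By the Sprague-Grundy theorem, the Grundy value of a sum of independent games is the XOR of the component values.
Combined value = 13 XOR 4 = 9.

9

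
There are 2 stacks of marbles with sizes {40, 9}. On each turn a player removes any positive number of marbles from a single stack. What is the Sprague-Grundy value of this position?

Nim-sum: 40 XOR 9 = 33.

33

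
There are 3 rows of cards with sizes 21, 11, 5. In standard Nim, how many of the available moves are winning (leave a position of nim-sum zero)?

1

Compute the nim-sum pairwise:
21 ⊕ 11 = 30
30 ⊕ 5 = 27
The overall nim-sum is X = 27. A row of size p has a winning move iff p XOR X < p (reduce it to p XOR X).
  21: 21 XOR 27 = 14 < 21 — winning move (to 14).
  11: 11 XOR 27 = 16 ≥ 11 — no move.
  5: 5 XOR 27 = 30 ≥ 5 — no move.
That gives 1 winning move.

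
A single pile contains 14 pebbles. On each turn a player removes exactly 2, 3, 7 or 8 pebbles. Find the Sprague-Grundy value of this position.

2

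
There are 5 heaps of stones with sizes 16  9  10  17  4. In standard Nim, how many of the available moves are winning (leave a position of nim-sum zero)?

1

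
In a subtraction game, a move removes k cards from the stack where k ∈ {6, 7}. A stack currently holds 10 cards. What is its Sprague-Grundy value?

1

Grundy values for subtraction set {6, 7}:
k:     0  1  2  3  4  5  6  7  8  9 10
g(k):  0  0  0  0  0  0  1  1  1  1  1
So g(10) = 1.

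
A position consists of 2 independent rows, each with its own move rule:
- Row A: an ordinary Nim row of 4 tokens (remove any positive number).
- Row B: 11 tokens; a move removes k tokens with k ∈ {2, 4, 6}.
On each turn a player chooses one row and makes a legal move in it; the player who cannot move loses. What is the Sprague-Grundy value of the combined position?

5

Row A is a plain Nim row of size 4, so its Grundy value is 4.
Build the Grundy sequence for row B with g(k) = mex{g(k−s) : s ∈ {2, 4, 6}, s ≤ k}:
g(0) = mex{} = 0
g(1) = mex{} = 0
g(2) = mex{0} = 1
g(3) = mex{0} = 1
g(4) = mex{0,1} = 2
g(5) = mex{0,1} = 2
g(6) = mex{0,1,2} = 3
g(7) = mex{0,1,2} = 3
g(8) = mex{1,2,3} = 0
g(9) = mex{1,2,3} = 0
g(10) = mex{0,2,3} = 1
g(11) = mex{0,2,3} = 1
So g(11) = 1.
By the Sprague-Grundy theorem, the Grundy value of a sum of independent games is the XOR of the component values.
Combined value = 4 XOR 1 = 5.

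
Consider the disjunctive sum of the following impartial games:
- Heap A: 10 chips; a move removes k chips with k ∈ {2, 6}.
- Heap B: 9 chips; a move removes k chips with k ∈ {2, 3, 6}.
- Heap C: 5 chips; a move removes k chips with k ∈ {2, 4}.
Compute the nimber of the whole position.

Build the Grundy sequence for heap A with g(k) = mex{g(k−s) : s ∈ {2, 6}, s ≤ k}:
k:     0  1  2  3  4  5  6  7  8  9 10
g(k):  0  0  1  1  0  0  1  1  0  0  1
So g(10) = 1.
Build the Grundy sequence for heap B with g(k) = mex{g(k−s) : s ∈ {2, 3, 6}, s ≤ k}:
g(0) = mex{} = 0
g(1) = mex{} = 0
g(2) = mex{0} = 1
g(3) = mex{0} = 1
g(4) = mex{0,1} = 2
g(5) = mex{1} = 0
g(6) = mex{0,1,2} = 3
g(7) = mex{0,2} = 1
g(8) = mex{0,1,3} = 2
g(9) = mex{1,3} = 0
So g(9) = 0.
Build the Grundy sequence for heap C with g(k) = mex{g(k−s) : s ∈ {2, 4}, s ≤ k}:
g(0) = mex{} = 0
g(1) = mex{} = 0
g(2) = mex{0} = 1
g(3) = mex{0} = 1
g(4) = mex{0,1} = 2
g(5) = mex{0,1} = 2
So g(5) = 2.
The value of a disjunctive sum is the nim-sum of the parts.
Combined value = 1 ⊕ 0 ⊕ 2 = 3.

3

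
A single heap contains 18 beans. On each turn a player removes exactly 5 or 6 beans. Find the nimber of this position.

1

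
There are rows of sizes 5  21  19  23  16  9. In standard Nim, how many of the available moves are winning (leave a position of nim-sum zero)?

Write each in binary and XOR column by column:
  00101  (5)
  10101  (21)
  10011  (19)
  10111  (23)
  10000  (16)
  01001  (9)
  -----
  01101  (13)
The overall nim-sum is X = 13. A row of size p has a winning move iff p XOR X < p (reduce it to p XOR X).
  5: 5 XOR 13 = 8 ≥ 5 — no move.
  21: 21 XOR 13 = 24 ≥ 21 — no move.
  19: 19 XOR 13 = 30 ≥ 19 — no move.
  23: 23 XOR 13 = 26 ≥ 23 — no move.
  16: 16 XOR 13 = 29 ≥ 16 — no move.
  9: 9 XOR 13 = 4 < 9 — winning move (to 4).
That gives 1 winning move.

1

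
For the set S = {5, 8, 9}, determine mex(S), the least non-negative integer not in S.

0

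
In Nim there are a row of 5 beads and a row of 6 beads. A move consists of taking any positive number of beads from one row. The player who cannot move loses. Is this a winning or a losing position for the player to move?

Winning position

Bitwise XOR of the heap sizes:
  101  (5)
  110  (6)
  ---
  011  (3)
The nim-sum is 3 ≠ 0, so this is an N-position: the player to move can win.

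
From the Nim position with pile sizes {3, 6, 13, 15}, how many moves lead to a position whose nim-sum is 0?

3

Nim-sum: 3 ^ 6 ^ 13 ^ 15 = 7.
The overall nim-sum is X = 7. A pile of size p has a winning move iff p XOR X < p (reduce it to p XOR X).
  3: 3 XOR 7 = 4 ≥ 3 — no move.
  6: 6 XOR 7 = 1 < 6 — winning move (to 1).
  13: 13 XOR 7 = 10 < 13 — winning move (to 10).
  15: 15 XOR 7 = 8 < 15 — winning move (to 8).
That gives 3 winning moves.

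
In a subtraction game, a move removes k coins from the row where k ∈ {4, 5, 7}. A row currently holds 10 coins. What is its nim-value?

Grundy values for subtraction set {4, 5, 7}:
g(0) = mex{} = 0
g(1) = mex{} = 0
g(2) = mex{} = 0
g(3) = mex{} = 0
g(4) = mex{0} = 1
g(5) = mex{0} = 1
g(6) = mex{0} = 1
g(7) = mex{0} = 1
g(8) = mex{0,1} = 2
g(9) = mex{0,1} = 2
g(10) = mex{0,1} = 2
So g(10) = 2.

2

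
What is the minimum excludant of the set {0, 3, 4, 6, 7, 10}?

1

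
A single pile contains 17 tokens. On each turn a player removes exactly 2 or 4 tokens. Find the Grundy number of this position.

2

Grundy values for subtraction set {2, 4}:
k:     0  1  2  3  4  5  6  7  8  9 10 11 12 13 14 15 16 17
g(k):  0  0  1  1  2  2  0  0  1  1  2  2  0  0  1  1  2  2
So g(17) = 2.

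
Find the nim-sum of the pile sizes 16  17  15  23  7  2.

Compute the nim-sum pairwise:
16 ⊕ 17 = 1
1 ⊕ 15 = 14
14 ⊕ 23 = 25
25 ⊕ 7 = 30
30 ⊕ 2 = 28

28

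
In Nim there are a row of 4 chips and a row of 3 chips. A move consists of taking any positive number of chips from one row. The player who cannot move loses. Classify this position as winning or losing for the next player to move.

Bitwise XOR of the heap sizes:
  100  (4)
  011  (3)
  ---
  111  (7)
The nim-sum is 7 ≠ 0, so this is an N-position: the player to move can win.

Winning position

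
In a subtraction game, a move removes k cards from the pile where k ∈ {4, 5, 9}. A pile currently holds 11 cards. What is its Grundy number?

Build the Grundy sequence with g(k) = mex{g(k−s) : s ∈ {4, 5, 9}, s ≤ k}:
g(0) = mex{} = 0
g(1) = mex{} = 0
g(2) = mex{} = 0
g(3) = mex{} = 0
g(4) = mex{0} = 1
g(5) = mex{0} = 1
g(6) = mex{0} = 1
g(7) = mex{0} = 1
g(8) = mex{0,1} = 2
g(9) = mex{0,1} = 2
g(10) = mex{0,1} = 2
g(11) = mex{0,1} = 2
So g(11) = 2.

2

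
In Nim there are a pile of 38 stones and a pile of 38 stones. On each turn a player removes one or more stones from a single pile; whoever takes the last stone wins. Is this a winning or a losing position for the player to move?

Losing position

Compute the nim-sum pairwise:
38 ⊕ 38 = 0
The nim-sum is 0, so this is a P-position: the player to move is in a losing position under optimal play.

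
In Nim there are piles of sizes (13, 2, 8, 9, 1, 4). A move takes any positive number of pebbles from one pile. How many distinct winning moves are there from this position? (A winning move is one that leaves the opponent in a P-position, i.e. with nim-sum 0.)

Nim-sum: 13 ⊕ 2 ⊕ 8 ⊕ 9 ⊕ 1 ⊕ 4 = 11.
The overall nim-sum is X = 11. A pile of size p has a winning move iff p XOR X < p (reduce it to p XOR X).
  13: 13 XOR 11 = 6 < 13 — winning move (to 6).
  2: 2 XOR 11 = 9 ≥ 2 — no move.
  8: 8 XOR 11 = 3 < 8 — winning move (to 3).
  9: 9 XOR 11 = 2 < 9 — winning move (to 2).
  1: 1 XOR 11 = 10 ≥ 1 — no move.
  4: 4 XOR 11 = 15 ≥ 4 — no move.
That gives 3 winning moves.

3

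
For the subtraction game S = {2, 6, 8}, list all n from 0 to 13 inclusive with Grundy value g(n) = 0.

Grundy values for subtraction set {2, 6, 8}:
g(0) = mex{} = 0
g(1) = mex{} = 0
g(2) = mex{0} = 1
g(3) = mex{0} = 1
g(4) = mex{1} = 0
g(5) = mex{1} = 0
g(6) = mex{0} = 1
g(7) = mex{0} = 1
g(8) = mex{0,1} = 2
g(9) = mex{0,1} = 2
g(10) = mex{0,1,2} = 3
g(11) = mex{0,1,2} = 3
g(12) = mex{0,1,3} = 2
g(13) = mex{0,1,3} = 2
The P-positions (g = 0) in 0..13 are 0, 1, 4, 5.

0, 1, 4, 5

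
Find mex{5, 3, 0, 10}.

1

0 is in the set but 1 is not, so the mex is 1.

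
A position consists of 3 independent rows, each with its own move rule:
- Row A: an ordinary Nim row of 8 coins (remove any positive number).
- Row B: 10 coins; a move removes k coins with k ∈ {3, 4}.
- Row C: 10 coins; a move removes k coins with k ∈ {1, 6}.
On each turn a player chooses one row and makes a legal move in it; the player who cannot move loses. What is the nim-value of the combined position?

8

Row A is a plain Nim row of size 8, so its Grundy value is 8.
Grundy values for row B (subtraction set {3, 4}):
k:     0  1  2  3  4  5  6  7  8  9 10
g(k):  0  0  0  1  1  1  2  0  0  0  1
So g(10) = 1.
Grundy values for row C (subtraction set {1, 6}):
k:     0  1  2  3  4  5  6  7  8  9 10
g(k):  0  1  0  1  0  1  2  0  1  0  1
So g(10) = 1.
By the Sprague-Grundy theorem, the Grundy value of a sum of independent games is the XOR of the component values.
Combined value = 8 ⊕ 1 ⊕ 1 = 8.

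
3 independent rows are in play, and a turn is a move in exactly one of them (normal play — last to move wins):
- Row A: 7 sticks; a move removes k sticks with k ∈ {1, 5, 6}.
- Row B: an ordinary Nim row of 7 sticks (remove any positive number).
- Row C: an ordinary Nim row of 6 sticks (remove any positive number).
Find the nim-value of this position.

Grundy values for row A (subtraction set {1, 5, 6}):
k:     0  1  2  3  4  5  6  7
g(k):  0  1  0  1  0  1  2  3
So g(7) = 3.
Row B is a plain Nim row of size 7, so its Grundy value is 7.
Row C is a plain Nim row of size 6, so its Grundy value is 6.
The value of a disjunctive sum is the nim-sum of the parts.
Combined value = 3 XOR 7 XOR 6 = 2.

2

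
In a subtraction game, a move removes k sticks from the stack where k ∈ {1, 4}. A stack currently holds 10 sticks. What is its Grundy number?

Compute g(0), g(1), … for moves {1, 4}:
g(0) = mex{} = 0
g(1) = mex{0} = 1
g(2) = mex{1} = 0
g(3) = mex{0} = 1
g(4) = mex{0,1} = 2
g(5) = mex{1,2} = 0
g(6) = mex{0} = 1
g(7) = mex{1} = 0
g(8) = mex{0,2} = 1
g(9) = mex{0,1} = 2
g(10) = mex{1,2} = 0
So g(10) = 0.

0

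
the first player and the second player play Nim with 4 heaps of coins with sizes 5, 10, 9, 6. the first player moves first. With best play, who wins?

Nim-sum: 5 ^ 10 ^ 9 ^ 6 = 0.
The nim-sum is 0, so this is a P-position: the player to move is in a losing position under optimal play; the first player is about to move from it and so loses — the second player wins.

the second player wins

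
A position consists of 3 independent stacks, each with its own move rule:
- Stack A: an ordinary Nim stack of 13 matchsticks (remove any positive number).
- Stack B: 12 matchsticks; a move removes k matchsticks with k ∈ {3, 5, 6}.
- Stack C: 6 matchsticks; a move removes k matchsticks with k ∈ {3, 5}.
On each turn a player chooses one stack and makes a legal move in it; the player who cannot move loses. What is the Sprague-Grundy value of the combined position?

14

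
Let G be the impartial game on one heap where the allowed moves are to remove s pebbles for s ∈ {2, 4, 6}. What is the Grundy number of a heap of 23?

Grundy values for subtraction set {2, 4, 6}:
k:     0  1  2  3  4  5  6  7  8  9 10 11 12 13 14 15 16 17 18 19 20 21 22 23
g(k):  0  0  1  1  2  2  3  3  0  0  1  1  2  2  3  3  0  0  1  1  2  2  3  3
So g(23) = 3.

3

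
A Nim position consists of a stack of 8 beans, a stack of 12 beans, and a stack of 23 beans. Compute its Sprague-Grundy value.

Nim-sum: 8 ^ 12 ^ 23 = 19.

19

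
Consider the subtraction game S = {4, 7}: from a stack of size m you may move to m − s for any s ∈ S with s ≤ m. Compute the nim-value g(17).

1

Grundy values for subtraction set {4, 7}:
k:     0  1  2  3  4  5  6  7  8  9 10 11 12 13 14 15 16 17
g(k):  0  0  0  0  1  1  1  1  2  2  2  0  0  0  0  1  1  1
So g(17) = 1.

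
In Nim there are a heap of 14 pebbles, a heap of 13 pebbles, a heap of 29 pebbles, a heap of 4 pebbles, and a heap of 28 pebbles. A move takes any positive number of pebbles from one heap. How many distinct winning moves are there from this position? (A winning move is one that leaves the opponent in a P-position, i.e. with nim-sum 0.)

5

In binary:
  01110  (14)
  01101  (13)
  11101  (29)
  00100  (4)
  11100  (28)
  -----
  00110  (6)
The overall nim-sum is X = 6. A heap of size p has a winning move iff p XOR X < p (reduce it to p XOR X).
  14: 14 XOR 6 = 8 < 14 — winning move (to 8).
  13: 13 XOR 6 = 11 < 13 — winning move (to 11).
  29: 29 XOR 6 = 27 < 29 — winning move (to 27).
  4: 4 XOR 6 = 2 < 4 — winning move (to 2).
  28: 28 XOR 6 = 26 < 28 — winning move (to 26).
That gives 5 winning moves.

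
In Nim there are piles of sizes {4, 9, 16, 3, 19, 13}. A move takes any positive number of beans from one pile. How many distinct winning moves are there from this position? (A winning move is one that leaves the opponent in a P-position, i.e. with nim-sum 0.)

0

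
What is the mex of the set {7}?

0

0 is not in the set, so the mex is 0.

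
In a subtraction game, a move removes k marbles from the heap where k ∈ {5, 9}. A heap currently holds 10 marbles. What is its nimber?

2

Grundy values for subtraction set {5, 9}:
g(0) = mex{} = 0
g(1) = mex{} = 0
g(2) = mex{} = 0
g(3) = mex{} = 0
g(4) = mex{} = 0
g(5) = mex{0} = 1
g(6) = mex{0} = 1
g(7) = mex{0} = 1
g(8) = mex{0} = 1
g(9) = mex{0} = 1
g(10) = mex{0,1} = 2
So g(10) = 2.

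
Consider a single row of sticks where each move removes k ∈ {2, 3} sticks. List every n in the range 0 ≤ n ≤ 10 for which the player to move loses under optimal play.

0, 1, 5, 6, 10

Build the Grundy sequence with g(k) = mex{g(k−s) : s ∈ {2, 3}, s ≤ k}:
k:     0  1  2  3  4  5  6  7  8  9 10
g(k):  0  0  1  1  2  0  0  1  1  2  0
The P-positions (g = 0) in 0..10 are 0, 1, 5, 6, 10.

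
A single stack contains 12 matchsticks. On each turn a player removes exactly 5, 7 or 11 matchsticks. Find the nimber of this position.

2

Grundy values for subtraction set {5, 7, 11}:
k:     0  1  2  3  4  5  6  7  8  9 10 11 12
g(k):  0  0  0  0  0  1  1  1  1  1  2  2  2
So g(12) = 2.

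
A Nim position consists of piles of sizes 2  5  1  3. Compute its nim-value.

Compute the nim-sum pairwise:
2 ⊕ 5 = 7
7 ⊕ 1 = 6
6 ⊕ 3 = 5

5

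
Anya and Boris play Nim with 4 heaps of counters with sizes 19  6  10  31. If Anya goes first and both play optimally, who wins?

Write each in binary and XOR column by column:
  10011  (19)
  00110  (6)
  01010  (10)
  11111  (31)
  -----
  00000  (0)
The nim-sum is 0, so this is a P-position: the player to move is in a losing position under optimal play; Anya is about to move from it and so loses — Boris wins.

Boris wins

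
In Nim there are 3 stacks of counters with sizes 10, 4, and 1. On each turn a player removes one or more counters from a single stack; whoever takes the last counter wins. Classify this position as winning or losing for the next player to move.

Nim-sum: 10 XOR 4 XOR 1 = 15.
The nim-sum is 15 ≠ 0, so this is an N-position: the player to move can win.

Winning position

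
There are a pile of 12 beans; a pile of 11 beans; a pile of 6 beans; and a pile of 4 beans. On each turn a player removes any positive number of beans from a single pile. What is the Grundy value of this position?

Write each in binary and XOR column by column:
  1100  (12)
  1011  (11)
  0110  (6)
  0100  (4)
  ----
  0101  (5)

5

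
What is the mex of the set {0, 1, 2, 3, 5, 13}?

4

The values 0, 1, 2, 3 are all present; 4 is the first non-negative integer missing from the set.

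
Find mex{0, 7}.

1

0 is in the set but 1 is not, so the mex is 1.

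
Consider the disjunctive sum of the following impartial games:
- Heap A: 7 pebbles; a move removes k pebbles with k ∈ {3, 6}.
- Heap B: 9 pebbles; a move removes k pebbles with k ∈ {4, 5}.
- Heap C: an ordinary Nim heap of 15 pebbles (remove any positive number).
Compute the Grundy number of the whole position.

13

Grundy values for heap A (subtraction set {3, 6}):
k:     0  1  2  3  4  5  6  7
g(k):  0  0  0  1  1  1  2  2
So g(7) = 2.
Grundy values for heap B (subtraction set {4, 5}):
k:     0  1  2  3  4  5  6  7  8  9
g(k):  0  0  0  0  1  1  1  1  2  0
So g(9) = 0.
Heap C is a plain Nim heap of size 15, so its Grundy value is 15.
The value of a disjunctive sum is the nim-sum of the parts.
Combined value = 2 ⊕ 0 ⊕ 15 = 13.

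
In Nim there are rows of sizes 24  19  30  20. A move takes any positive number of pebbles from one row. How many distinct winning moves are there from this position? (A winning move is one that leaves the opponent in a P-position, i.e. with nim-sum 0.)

Nim-sum: 24 ^ 19 ^ 30 ^ 20 = 1.
The overall nim-sum is X = 1. A row of size p has a winning move iff p XOR X < p (reduce it to p XOR X).
  24: 24 XOR 1 = 25 ≥ 24 — no move.
  19: 19 XOR 1 = 18 < 19 — winning move (to 18).
  30: 30 XOR 1 = 31 ≥ 30 — no move.
  20: 20 XOR 1 = 21 ≥ 20 — no move.
That gives 1 winning move.

1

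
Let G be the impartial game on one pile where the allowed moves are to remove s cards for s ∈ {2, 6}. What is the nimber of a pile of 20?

0

Build the Grundy sequence with g(k) = mex{g(k−s) : s ∈ {2, 6}, s ≤ k}:
k:     0  1  2  3  4  5  6  7  8  9 10 11 12 13 14 15 16 17 18 19 20
g(k):  0  0  1  1  0  0  1  1  0  0  1  1  0  0  1  1  0  0  1  1  0
So g(20) = 0.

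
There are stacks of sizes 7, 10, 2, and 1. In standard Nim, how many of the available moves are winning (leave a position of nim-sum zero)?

Compute the nim-sum pairwise:
7 XOR 10 = 13
13 XOR 2 = 15
15 XOR 1 = 14
The overall nim-sum is X = 14. A stack of size p has a winning move iff p XOR X < p (reduce it to p XOR X).
  7: 7 XOR 14 = 9 ≥ 7 — no move.
  10: 10 XOR 14 = 4 < 10 — winning move (to 4).
  2: 2 XOR 14 = 12 ≥ 2 — no move.
  1: 1 XOR 14 = 15 ≥ 1 — no move.
That gives 1 winning move.

1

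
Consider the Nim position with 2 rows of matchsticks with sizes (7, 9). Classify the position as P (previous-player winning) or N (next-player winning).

Compute the nim-sum pairwise:
7 ⊕ 9 = 14
The nim-sum is 14 ≠ 0, so this is an N-position: the player to move can win.

N-position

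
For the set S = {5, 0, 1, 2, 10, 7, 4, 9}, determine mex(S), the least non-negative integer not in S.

3

The values 0, 1, 2 are all present; 3 is the first non-negative integer missing from the set.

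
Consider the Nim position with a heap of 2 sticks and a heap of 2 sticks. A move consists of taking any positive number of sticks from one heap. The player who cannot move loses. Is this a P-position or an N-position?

P-position

Compute the nim-sum pairwise:
2 ^ 2 = 0
The nim-sum is 0, so this is a P-position: the player to move is in a losing position under optimal play.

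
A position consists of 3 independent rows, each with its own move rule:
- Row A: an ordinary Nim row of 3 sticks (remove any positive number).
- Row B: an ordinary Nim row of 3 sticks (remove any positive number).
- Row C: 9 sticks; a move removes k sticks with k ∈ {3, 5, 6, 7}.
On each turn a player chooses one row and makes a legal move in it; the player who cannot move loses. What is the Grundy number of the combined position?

Row A is a plain Nim row of size 3, so its Grundy value is 3.
Row B is a plain Nim row of size 3, so its Grundy value is 3.
Grundy values for row C (subtraction set {3, 5, 6, 7}):
k:     0  1  2  3  4  5  6  7  8  9
g(k):  0  0  0  1  1  1  2  2  2  3
So g(9) = 3.
The value of a disjunctive sum is the nim-sum of the parts.
Combined value = 3 XOR 3 XOR 3 = 3.

3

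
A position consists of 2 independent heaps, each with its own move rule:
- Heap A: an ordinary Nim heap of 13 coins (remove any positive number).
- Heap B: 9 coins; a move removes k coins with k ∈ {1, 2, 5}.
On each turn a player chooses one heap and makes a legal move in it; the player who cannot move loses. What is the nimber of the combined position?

Heap A is a plain Nim heap of size 13, so its Grundy value is 13.
For heap B, compute g(0), g(1), … with moves {1, 2, 5}:
k:     0  1  2  3  4  5  6  7  8  9
g(k):  0  1  2  0  1  2  0  1  2  0
So g(9) = 0.
The value of a disjunctive sum is the nim-sum of the parts.
Combined value = 13 ⊕ 0 = 13.

13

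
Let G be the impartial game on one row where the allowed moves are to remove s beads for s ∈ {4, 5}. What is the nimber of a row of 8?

2

Build the Grundy sequence with g(k) = mex{g(k−s) : s ∈ {4, 5}, s ≤ k}:
g(0) = mex{} = 0
g(1) = mex{} = 0
g(2) = mex{} = 0
g(3) = mex{} = 0
g(4) = mex{0} = 1
g(5) = mex{0} = 1
g(6) = mex{0} = 1
g(7) = mex{0} = 1
g(8) = mex{0,1} = 2
So g(8) = 2.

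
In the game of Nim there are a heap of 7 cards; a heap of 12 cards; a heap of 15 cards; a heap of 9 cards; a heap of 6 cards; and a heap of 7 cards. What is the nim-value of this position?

Write each in binary and XOR column by column:
  0111  (7)
  1100  (12)
  1111  (15)
  1001  (9)
  0110  (6)
  0111  (7)
  ----
  1100  (12)

12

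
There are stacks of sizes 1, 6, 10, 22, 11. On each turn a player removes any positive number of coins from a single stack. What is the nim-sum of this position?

Compute the nim-sum pairwise:
1 XOR 6 = 7
7 XOR 10 = 13
13 XOR 22 = 27
27 XOR 11 = 16

16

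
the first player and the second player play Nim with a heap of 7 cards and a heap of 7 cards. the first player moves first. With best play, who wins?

the second player wins

Bitwise XOR of the heap sizes:
  111  (7)
  111  (7)
  ---
  000  (0)
The nim-sum is 0, so this is a P-position: the player to move is in a losing position under optimal play; the first player is about to move from it and so loses — the second player wins.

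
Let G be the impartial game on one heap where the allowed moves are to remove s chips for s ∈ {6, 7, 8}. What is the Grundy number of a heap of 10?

1

Build the Grundy sequence with g(k) = mex{g(k−s) : s ∈ {6, 7, 8}, s ≤ k}:
k:     0  1  2  3  4  5  6  7  8  9 10
g(k):  0  0  0  0  0  0  1  1  1  1  1
So g(10) = 1.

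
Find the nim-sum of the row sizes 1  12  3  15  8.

9

Nim-sum: 1 ^ 12 ^ 3 ^ 15 ^ 8 = 9.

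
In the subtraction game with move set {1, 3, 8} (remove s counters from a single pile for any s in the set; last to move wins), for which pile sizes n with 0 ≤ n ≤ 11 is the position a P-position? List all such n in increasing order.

Grundy values for subtraction set {1, 3, 8}:
k:     0  1  2  3  4  5  6  7  8  9 10 11
g(k):  0  1  0  1  0  1  0  1  2  3  2  0
The P-positions (g = 0) in 0..11 are 0, 2, 4, 6, 11.

0, 2, 4, 6, 11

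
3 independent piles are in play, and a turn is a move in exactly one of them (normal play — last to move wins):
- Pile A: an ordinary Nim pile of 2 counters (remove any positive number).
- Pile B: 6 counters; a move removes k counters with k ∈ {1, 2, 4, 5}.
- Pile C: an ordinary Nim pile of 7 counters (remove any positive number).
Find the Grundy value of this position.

5

Pile A is a plain Nim pile of size 2, so its Grundy value is 2.
For pile B, compute g(0), g(1), … with moves {1, 2, 4, 5}:
g(0) = mex{} = 0
g(1) = mex{0} = 1
g(2) = mex{0,1} = 2
g(3) = mex{1,2} = 0
g(4) = mex{0,2} = 1
g(5) = mex{0,1} = 2
g(6) = mex{1,2} = 0
So g(6) = 0.
Pile C is a plain Nim pile of size 7, so its Grundy value is 7.
By the Sprague-Grundy theorem, the Grundy value of a sum of independent games is the XOR of the component values.
Combined value = 2 ⊕ 0 ⊕ 7 = 5.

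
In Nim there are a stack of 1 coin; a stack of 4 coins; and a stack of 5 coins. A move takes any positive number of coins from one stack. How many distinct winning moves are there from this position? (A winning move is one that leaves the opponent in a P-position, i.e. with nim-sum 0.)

Nim-sum: 1 ^ 4 ^ 5 = 0.
The nim-sum is already 0, so every move leaves a nonzero nim-sum — there are no winning moves.

0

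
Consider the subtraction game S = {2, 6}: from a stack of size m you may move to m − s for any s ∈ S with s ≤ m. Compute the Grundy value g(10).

1

Compute g(0), g(1), … for moves {2, 6}:
k:     0  1  2  3  4  5  6  7  8  9 10
g(k):  0  0  1  1  0  0  1  1  0  0  1
So g(10) = 1.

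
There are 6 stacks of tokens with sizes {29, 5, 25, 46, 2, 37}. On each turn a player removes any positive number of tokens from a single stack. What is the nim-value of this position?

8

Compute the nim-sum pairwise:
29 ^ 5 = 24
24 ^ 25 = 1
1 ^ 46 = 47
47 ^ 2 = 45
45 ^ 37 = 8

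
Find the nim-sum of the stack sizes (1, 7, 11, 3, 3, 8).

5

Nim-sum: 1 ⊕ 7 ⊕ 11 ⊕ 3 ⊕ 3 ⊕ 8 = 5.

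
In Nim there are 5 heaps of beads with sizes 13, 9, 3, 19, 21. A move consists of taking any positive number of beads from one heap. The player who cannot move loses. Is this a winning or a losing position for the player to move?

Winning position

Nim-sum: 13 ^ 9 ^ 3 ^ 19 ^ 21 = 1.
The nim-sum is 1 ≠ 0, so this is an N-position: the player to move can win.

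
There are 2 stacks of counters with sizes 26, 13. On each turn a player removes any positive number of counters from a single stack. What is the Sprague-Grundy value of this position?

In binary:
  11010  (26)
  01101  (13)
  -----
  10111  (23)

23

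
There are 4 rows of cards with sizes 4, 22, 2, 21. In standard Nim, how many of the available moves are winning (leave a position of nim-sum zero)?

Compute the nim-sum pairwise:
4 XOR 22 = 18
18 XOR 2 = 16
16 XOR 21 = 5
The overall nim-sum is X = 5. A row of size p has a winning move iff p XOR X < p (reduce it to p XOR X).
  4: 4 XOR 5 = 1 < 4 — winning move (to 1).
  22: 22 XOR 5 = 19 < 22 — winning move (to 19).
  2: 2 XOR 5 = 7 ≥ 2 — no move.
  21: 21 XOR 5 = 16 < 21 — winning move (to 16).
That gives 3 winning moves.

3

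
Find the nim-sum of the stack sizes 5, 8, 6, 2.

9

In binary:
  0101  (5)
  1000  (8)
  0110  (6)
  0010  (2)
  ----
  1001  (9)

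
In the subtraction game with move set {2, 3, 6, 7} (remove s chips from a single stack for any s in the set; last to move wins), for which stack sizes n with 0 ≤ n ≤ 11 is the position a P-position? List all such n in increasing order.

0, 1, 5, 9, 10

Grundy values for subtraction set {2, 3, 6, 7}:
g(0) = mex{} = 0
g(1) = mex{} = 0
g(2) = mex{0} = 1
g(3) = mex{0} = 1
g(4) = mex{0,1} = 2
g(5) = mex{1} = 0
g(6) = mex{0,1,2} = 3
g(7) = mex{0,2} = 1
g(8) = mex{0,1,3} = 2
g(9) = mex{1,3} = 0
g(10) = mex{1,2} = 0
g(11) = mex{0,2} = 1
The P-positions (g = 0) in 0..11 are 0, 1, 5, 9, 10.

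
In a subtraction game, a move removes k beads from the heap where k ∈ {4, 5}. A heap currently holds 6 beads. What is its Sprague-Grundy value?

Build the Grundy sequence with g(k) = mex{g(k−s) : s ∈ {4, 5}, s ≤ k}:
g(0) = mex{} = 0
g(1) = mex{} = 0
g(2) = mex{} = 0
g(3) = mex{} = 0
g(4) = mex{0} = 1
g(5) = mex{0} = 1
g(6) = mex{0} = 1
So g(6) = 1.

1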